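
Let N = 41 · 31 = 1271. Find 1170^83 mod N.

480

Mod 41: 1170 ≡ 22; by Fermat, exponent reduces to 83 mod 40 = 3; 22^3 ≡ 29 (mod 41).
Mod 31: 1170 ≡ 23; by Fermat, exponent reduces to 83 mod 30 = 23; 23^23 ≡ 15 (mod 31).
Combine by CRT: x ≡ 29 (mod 41), x ≡ 15 (mod 31) ⇒ x ≡ 480 (mod 1271).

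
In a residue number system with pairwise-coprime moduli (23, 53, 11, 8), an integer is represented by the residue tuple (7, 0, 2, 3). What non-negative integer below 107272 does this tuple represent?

51251

From x ≡ 7 (mod 23) write x = 7 + 23t. Substituting into x ≡ 0 (mod 53) gives 23t ≡ 46 (mod 53), and since 23⁻¹ ≡ 30 (mod 53), t ≡ 2. Hence x ≡ 7 + 23·2 = 53 (mod 1219).
From x ≡ 53 (mod 1219) write x = 53 + 1219t. Substituting into x ≡ 2 (mod 11) gives 1219t ≡ 4 (mod 11), and since 9⁻¹ ≡ 5 (mod 11), t ≡ 9. Hence x ≡ 53 + 1219·9 = 11024 (mod 13409).
From x ≡ 11024 (mod 13409) write x = 11024 + 13409t. Substituting into x ≡ 3 (mod 8) gives 13409t ≡ 3 (mod 8), and since 1⁻¹ ≡ 1 (mod 8), t ≡ 3. Hence x ≡ 11024 + 13409·3 = 51251 (mod 107272).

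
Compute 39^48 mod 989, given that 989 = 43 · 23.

Mod 43: 39 ≡ 39; by Fermat, exponent reduces to 48 mod 42 = 6; 39^6 ≡ 11 (mod 43).
Mod 23: 39 ≡ 16; by Fermat, exponent reduces to 48 mod 22 = 4; 16^4 ≡ 9 (mod 23).
Combine by CRT: x ≡ 11 (mod 43), x ≡ 9 (mod 23) ⇒ x ≡ 699 (mod 989).

699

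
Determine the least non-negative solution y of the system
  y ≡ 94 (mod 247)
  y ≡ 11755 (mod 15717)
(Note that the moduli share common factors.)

gcd(247, 15717) = 13 and 13 | (11755 − 94), so the pair is consistent; merging gives y ≡ 106057 (mod 298623), where 298623 = lcm(247, 15717).
The solution is unique modulo lcm(247, 15717) = 298623.

106057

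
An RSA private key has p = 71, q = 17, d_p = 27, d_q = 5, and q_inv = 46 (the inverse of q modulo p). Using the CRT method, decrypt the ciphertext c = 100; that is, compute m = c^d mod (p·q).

m₁ = c^(d_p) mod p: c ≡ 29 (mod 71), and 29^27 mod 71 = 19.
m₂ = c^(d_q) mod q: c ≡ 15 (mod 17), and 15^5 mod 17 = 2.
h = q_inv·(m₁ − m₂) mod p = 46·(19 − 2) mod 71 = 1.
m = m₂ + h·q = 2 + 1·17 = 19.

19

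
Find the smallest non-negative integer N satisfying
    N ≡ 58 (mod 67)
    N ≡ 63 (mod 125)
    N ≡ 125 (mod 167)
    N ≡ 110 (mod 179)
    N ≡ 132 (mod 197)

From N ≡ 58 (mod 67) write N = 58 + 67t. Substituting into N ≡ 63 (mod 125) gives 67t ≡ 5 (mod 125), and since 67⁻¹ ≡ 28 (mod 125), t ≡ 15. Hence N ≡ 58 + 67·15 = 1063 (mod 8375).
From N ≡ 1063 (mod 8375) write N = 1063 + 8375t. Substituting into N ≡ 125 (mod 167) gives 8375t ≡ 64 (mod 167), and since 25⁻¹ ≡ 147 (mod 167), t ≡ 56. Hence N ≡ 1063 + 8375·56 = 470063 (mod 1398625).
From N ≡ 470063 (mod 1398625) write N = 470063 + 1398625t. Substituting into N ≡ 110 (mod 179) gives 1398625t ≡ 101 (mod 179), and since 98⁻¹ ≡ 137 (mod 179), t ≡ 54. Hence N ≡ 470063 + 1398625·54 = 75995813 (mod 250353875).
From N ≡ 75995813 (mod 250353875) write N = 75995813 + 250353875t. Substituting into N ≡ 132 (mod 197) gives 250353875t ≡ 24 (mod 197), and since 168⁻¹ ≡ 163 (mod 197), t ≡ 169. Hence N ≡ 75995813 + 250353875·169 = 42385800688 (mod 49319713375).

42385800688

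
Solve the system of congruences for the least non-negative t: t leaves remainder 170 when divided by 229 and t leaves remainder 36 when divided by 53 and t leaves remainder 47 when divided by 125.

Combine the congruences pairwise.
From t ≡ 170 (mod 229) write t = 170 + 229s. Substituting into t ≡ 36 (mod 53) gives 229s ≡ 25 (mod 53), and since 17⁻¹ ≡ 25 (mod 53), s ≡ 42. Hence t ≡ 170 + 229·42 = 9788 (mod 12137).
From t ≡ 9788 (mod 12137) write t = 9788 + 12137s. Substituting into t ≡ 47 (mod 125) gives 12137s ≡ 9 (mod 125), and since 12⁻¹ ≡ 73 (mod 125), s ≡ 32. Hence t ≡ 9788 + 12137·32 = 398172 (mod 1517125).

398172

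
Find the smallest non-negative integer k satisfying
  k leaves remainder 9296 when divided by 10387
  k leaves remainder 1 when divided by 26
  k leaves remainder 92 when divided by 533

663677

gcd(10387, 26) = 13 and 13 | (1 − 9296), so the pair is consistent; merging gives k ≡ 19683 (mod 20774), where 20774 = lcm(10387, 26).
gcd(20774, 533) = 13 and 13 | (92 − 19683), so the pair is consistent; merging gives k ≡ 663677 (mod 851734), where 851734 = lcm(20774, 533).
The solution is unique modulo lcm(10387, 26, 533) = 851734.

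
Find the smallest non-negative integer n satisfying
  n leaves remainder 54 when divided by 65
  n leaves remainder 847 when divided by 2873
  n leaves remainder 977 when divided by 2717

gcd(65, 2873) = 13 and 13 | (847 − 54), so the pair is consistent; merging gives n ≡ 12339 (mod 14365), where 14365 = lcm(65, 2873).
gcd(14365, 2717) = 13 and 13 | (977 − 12339), so the pair is consistent; merging gives n ≡ 1104079 (mod 3002285), where 3002285 = lcm(14365, 2717).
The solution is unique modulo lcm(65, 2873, 2717) = 3002285.

1104079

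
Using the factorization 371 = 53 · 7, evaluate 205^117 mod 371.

Mod 53: 205 ≡ 46; by Fermat, exponent reduces to 117 mod 52 = 13; 46^13 ≡ 1 (mod 53).
Mod 7: 205 ≡ 2; by Fermat, exponent reduces to 117 mod 6 = 3; 2^3 ≡ 1 (mod 7).
Combine by CRT: x ≡ 1 (mod 53), x ≡ 1 (mod 7) ⇒ x ≡ 1 (mod 371).

1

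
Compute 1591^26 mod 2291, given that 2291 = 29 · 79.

Mod 29: 1591 ≡ 25; 25^26 ≡ 20 (mod 29).
Mod 79: 1591 ≡ 11; 11^26 ≡ 55 (mod 79).
Combine by CRT: x ≡ 20 (mod 29), x ≡ 55 (mod 79) ⇒ x ≡ 687 (mod 2291).

687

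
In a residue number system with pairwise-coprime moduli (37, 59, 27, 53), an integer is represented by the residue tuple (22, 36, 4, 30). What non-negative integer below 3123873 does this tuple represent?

2363989

Combine the congruences pairwise.
From x ≡ 22 (mod 37) write x = 22 + 37t. Substituting into x ≡ 36 (mod 59) gives 37t ≡ 14 (mod 59), and since 37⁻¹ ≡ 8 (mod 59), t ≡ 53. Hence x ≡ 22 + 37·53 = 1983 (mod 2183).
From x ≡ 1983 (mod 2183) write x = 1983 + 2183t. Substituting into x ≡ 4 (mod 27) gives 2183t ≡ 19 (mod 27), and since 23⁻¹ ≡ 20 (mod 27), t ≡ 2. Hence x ≡ 1983 + 2183·2 = 6349 (mod 58941).
From x ≡ 6349 (mod 58941) write x = 6349 + 58941t. Substituting into x ≡ 30 (mod 53) gives 58941t ≡ 41 (mod 53), and since 5⁻¹ ≡ 32 (mod 53), t ≡ 40. Hence x ≡ 6349 + 58941·40 = 2363989 (mod 3123873).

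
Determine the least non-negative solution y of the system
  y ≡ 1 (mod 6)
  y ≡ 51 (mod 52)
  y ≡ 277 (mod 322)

14767

gcd(6, 52) = 2 and 2 | (51 − 1), so the pair is consistent; merging gives y ≡ 103 (mod 156), where 156 = lcm(6, 52).
gcd(156, 322) = 2 and 2 | (277 − 103), so the pair is consistent; merging gives y ≡ 14767 (mod 25116), where 25116 = lcm(156, 322).
The solution is unique modulo lcm(6, 52, 322) = 25116.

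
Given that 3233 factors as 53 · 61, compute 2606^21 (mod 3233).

Mod 53: 2606 ≡ 9; 9^21 ≡ 38 (mod 53).
Mod 61: 2606 ≡ 44; 44^21 ≡ 23 (mod 61).
Combine by CRT: x ≡ 38 (mod 53), x ≡ 23 (mod 61) ⇒ x ≡ 2158 (mod 3233).

2158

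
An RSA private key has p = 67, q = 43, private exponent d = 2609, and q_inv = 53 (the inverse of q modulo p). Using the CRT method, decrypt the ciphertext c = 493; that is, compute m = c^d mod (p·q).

241

d_p = d mod (p−1) = 2609 mod 66 = 35; d_q = d mod (q−1) = 5.
m₁ = c^(d_p) mod p: c ≡ 24 (mod 67), and 24^35 mod 67 = 40.
m₂ = c^(d_q) mod q: c ≡ 20 (mod 43), and 20^5 mod 43 = 26.
h = q_inv·(m₁ − m₂) mod p = 53·(40 − 26) mod 67 = 5.
m = m₂ + h·q = 26 + 5·43 = 241.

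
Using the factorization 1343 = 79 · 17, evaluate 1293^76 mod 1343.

Mod 79: 1293 ≡ 29; 29^76 ≡ 31 (mod 79).
Mod 17: 1293 ≡ 1; by Fermat, exponent reduces to 76 mod 16 = 12; 1^12 ≡ 1 (mod 17).
Combine by CRT: x ≡ 31 (mod 79), x ≡ 1 (mod 17) ⇒ x ≡ 426 (mod 1343).

426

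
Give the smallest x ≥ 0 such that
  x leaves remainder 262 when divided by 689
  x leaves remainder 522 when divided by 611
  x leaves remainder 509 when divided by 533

822928

gcd(689, 611) = 13 and 13 | (522 − 262), so the pair is consistent; merging gives x ≡ 13353 (mod 32383), where 32383 = lcm(689, 611).
gcd(32383, 533) = 13 and 13 | (509 − 13353), so the pair is consistent; merging gives x ≡ 822928 (mod 1327703), where 1327703 = lcm(32383, 533).
The solution is unique modulo lcm(689, 611, 533) = 1327703.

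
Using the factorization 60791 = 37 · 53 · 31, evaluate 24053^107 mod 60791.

6426

Mod 37: 24053 ≡ 3; by Fermat, exponent reduces to 107 mod 36 = 35; 3^35 ≡ 25 (mod 37).
Mod 53: 24053 ≡ 44; by Fermat, exponent reduces to 107 mod 52 = 3; 44^3 ≡ 13 (mod 53).
Mod 31: 24053 ≡ 28; by Fermat, exponent reduces to 107 mod 30 = 17; 28^17 ≡ 9 (mod 31).
Combine by CRT: x ≡ 25 (mod 37), x ≡ 13 (mod 53), x ≡ 9 (mod 31) ⇒ x ≡ 6426 (mod 60791).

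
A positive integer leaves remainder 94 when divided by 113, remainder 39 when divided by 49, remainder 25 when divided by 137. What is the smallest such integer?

64278

The moduli are pairwise coprime; N = 113·49·137 = 758569.
N/113 = 6713; 6713 ≡ 46 (mod 113); 46·86 ≡ 1, so inverse 86.
N/49 = 15481; 15481 ≡ 46 (mod 49); 46·16 ≡ 1, so inverse 16.
N/137 = 5537; 5537 ≡ 57 (mod 137); 57·125 ≡ 1, so inverse 125.
x ≡ 94·6713·86 + 39·15481·16 + 25·5537·125 = 81231161.
81231161 mod 758569 = 64278.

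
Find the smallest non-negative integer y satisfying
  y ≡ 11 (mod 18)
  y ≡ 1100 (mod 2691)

3791

gcd(18, 2691) = 9 and 9 | (1100 − 11), so the pair is consistent; merging gives y ≡ 3791 (mod 5382), where 5382 = lcm(18, 2691).
The solution is unique modulo lcm(18, 2691) = 5382.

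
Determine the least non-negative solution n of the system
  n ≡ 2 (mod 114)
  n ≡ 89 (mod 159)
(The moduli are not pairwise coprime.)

gcd(114, 159) = 3 and 3 | (89 − 2), so the pair is consistent; merging gives n ≡ 5018 (mod 6042), where 6042 = lcm(114, 159).
The solution is unique modulo lcm(114, 159) = 6042.

5018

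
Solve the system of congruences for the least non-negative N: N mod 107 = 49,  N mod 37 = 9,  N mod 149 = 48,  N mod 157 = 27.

46198690

The moduli are pairwise coprime; M = 107·37·149·157 = 92612887.
M/107 = 865541; 865541 ≡ 18 (mod 107); 18·6 ≡ 1, so inverse 6.
M/37 = 2503051; 2503051 ≡ 1 (mod 37), inverse 1.
M/149 = 621563; 621563 ≡ 84 (mod 149); 84·55 ≡ 1, so inverse 55.
M/157 = 589891; 589891 ≡ 42 (mod 157); 42·86 ≡ 1, so inverse 86.
N ≡ 49·865541·6 + 9·2503051·1 + 48·621563·55 + 27·589891·86 = 3287649735.
3287649735 mod 92612887 = 46198690.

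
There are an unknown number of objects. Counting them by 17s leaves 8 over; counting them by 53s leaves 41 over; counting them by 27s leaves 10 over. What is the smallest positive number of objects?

The moduli are pairwise coprime; M = 17·53·27 = 24327.
M/17 = 1431; 1431 ≡ 3 (mod 17); 3·6 ≡ 1, so inverse 6.
M/53 = 459; 459 ≡ 35 (mod 53); 35·50 ≡ 1, so inverse 50.
M/27 = 901; 901 ≡ 10 (mod 27); 10·19 ≡ 1, so inverse 19.
N ≡ 8·1431·6 + 41·459·50 + 10·901·19 = 1180828.
1180828 mod 24327 = 13132.

13132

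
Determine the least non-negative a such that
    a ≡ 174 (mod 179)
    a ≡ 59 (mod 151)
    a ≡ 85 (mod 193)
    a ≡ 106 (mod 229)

The moduli are pairwise coprime; N = 179·151·193·229 = 1194600713.
N/179 = 6673747; 6673747 ≡ 90 (mod 179); 90·2 ≡ 1, so inverse 2.
N/151 = 7911263; 7911263 ≡ 71 (mod 151); 71·134 ≡ 1, so inverse 134.
N/193 = 6189641; 6189641 ≡ 131 (mod 193); 131·28 ≡ 1, so inverse 28.
N/229 = 5216597; 5216597 ≡ 206 (mod 229); 206·219 ≡ 1, so inverse 219.
a ≡ 174·6673747·2 + 59·7911263·134 + 85·6189641·28 + 106·5216597·219 = 200698337572.
200698337572 mod 1194600713 = 5417788.

5417788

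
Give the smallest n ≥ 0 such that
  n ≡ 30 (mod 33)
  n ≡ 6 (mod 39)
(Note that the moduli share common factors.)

162

Combine the congruences pairwise.
gcd(33, 39) = 3 and 3 | (6 − 30), so the pair is consistent; merging gives n ≡ 162 (mod 429), where 429 = lcm(33, 39).
The solution is unique modulo lcm(33, 39) = 429.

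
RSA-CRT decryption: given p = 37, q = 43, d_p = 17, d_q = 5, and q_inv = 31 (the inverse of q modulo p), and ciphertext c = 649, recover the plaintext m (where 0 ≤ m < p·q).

m₁ = c^(d_p) mod p: c ≡ 20 (mod 37), and 20^17 mod 37 = 24.
m₂ = c^(d_q) mod q: c ≡ 4 (mod 43), and 4^5 mod 43 = 35.
h = q_inv·(m₁ − m₂) mod p = 31·(24 − 35) mod 37 = 29.
m = m₂ + h·q = 35 + 29·43 = 1282.

1282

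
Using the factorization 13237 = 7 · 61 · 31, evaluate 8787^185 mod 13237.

Mod 7: 8787 ≡ 2; by Fermat, exponent reduces to 185 mod 6 = 5; 2^5 ≡ 4 (mod 7).
Mod 61: 8787 ≡ 3; by Fermat, exponent reduces to 185 mod 60 = 5; 3^5 ≡ 60 (mod 61).
Mod 31: 8787 ≡ 14; by Fermat, exponent reduces to 185 mod 30 = 5; 14^5 ≡ 5 (mod 31).
Combine by CRT: x ≡ 4 (mod 7), x ≡ 60 (mod 61), x ≡ 5 (mod 31) ⇒ x ≡ 12870 (mod 13237).

12870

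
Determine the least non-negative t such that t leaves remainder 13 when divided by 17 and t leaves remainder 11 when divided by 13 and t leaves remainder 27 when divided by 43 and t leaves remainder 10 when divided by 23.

107742

From t ≡ 13 (mod 17) write t = 13 + 17s. Substituting into t ≡ 11 (mod 13) gives 17s ≡ 11 (mod 13), and since 4⁻¹ ≡ 10 (mod 13), s ≡ 6. Hence t ≡ 13 + 17·6 = 115 (mod 221).
From t ≡ 115 (mod 221) write t = 115 + 221s. Substituting into t ≡ 27 (mod 43) gives 221s ≡ 41 (mod 43), and since 6⁻¹ ≡ 36 (mod 43), s ≡ 14. Hence t ≡ 115 + 221·14 = 3209 (mod 9503).
From t ≡ 3209 (mod 9503) write t = 3209 + 9503s. Substituting into t ≡ 10 (mod 23) gives 9503s ≡ 21 (mod 23), and since 4⁻¹ ≡ 6 (mod 23), s ≡ 11. Hence t ≡ 3209 + 9503·11 = 107742 (mod 218569).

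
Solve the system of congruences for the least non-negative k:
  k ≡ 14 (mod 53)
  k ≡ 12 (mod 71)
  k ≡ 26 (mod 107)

The moduli are pairwise coprime; N = 53·71·107 = 402641.
N/53 = 7597; 7597 ≡ 18 (mod 53); 18·3 ≡ 1, so inverse 3.
N/71 = 5671; 5671 ≡ 62 (mod 71); 62·63 ≡ 1, so inverse 63.
N/107 = 3763; 3763 ≡ 18 (mod 107); 18·6 ≡ 1, so inverse 6.
k ≡ 14·7597·3 + 12·5671·63 + 26·3763·6 = 5193378.
5193378 mod 402641 = 361686.

361686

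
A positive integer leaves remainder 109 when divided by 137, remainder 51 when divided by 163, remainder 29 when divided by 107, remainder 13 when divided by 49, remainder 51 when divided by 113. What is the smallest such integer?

9467329213

From x ≡ 109 (mod 137) write x = 109 + 137t. Substituting into x ≡ 51 (mod 163) gives 137t ≡ 105 (mod 163), and since 137⁻¹ ≡ 94 (mod 163), t ≡ 90. Hence x ≡ 109 + 137·90 = 12439 (mod 22331).
From x ≡ 12439 (mod 22331) write x = 12439 + 22331t. Substituting into x ≡ 29 (mod 107) gives 22331t ≡ 2 (mod 107), and since 75⁻¹ ≡ 10 (mod 107), t ≡ 20. Hence x ≡ 12439 + 22331·20 = 459059 (mod 2389417).
From x ≡ 459059 (mod 2389417) write x = 459059 + 2389417t. Substituting into x ≡ 13 (mod 49) gives 2389417t ≡ 35 (mod 49), and since 30⁻¹ ≡ 18 (mod 49), t ≡ 42. Hence x ≡ 459059 + 2389417·42 = 100814573 (mod 117081433).
From x ≡ 100814573 (mod 117081433) write x = 100814573 + 117081433t. Substituting into x ≡ 51 (mod 113) gives 117081433t ≡ 10 (mod 113), and since 99⁻¹ ≡ 8 (mod 113), t ≡ 80. Hence x ≡ 100814573 + 117081433·80 = 9467329213 (mod 13230201929).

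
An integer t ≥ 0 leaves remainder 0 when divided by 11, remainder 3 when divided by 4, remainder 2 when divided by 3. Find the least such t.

The moduli are pairwise coprime; N = 11·4·3 = 132.
N/11 = 12; 12 ≡ 1 (mod 11), inverse 1.
N/4 = 33; 33 ≡ 1 (mod 4), inverse 1.
N/3 = 44; 44 ≡ 2 (mod 3); 2·2 ≡ 1, so inverse 2.
t ≡ 0·12·1 + 3·33·1 + 2·44·2 = 275.
275 mod 132 = 11.

11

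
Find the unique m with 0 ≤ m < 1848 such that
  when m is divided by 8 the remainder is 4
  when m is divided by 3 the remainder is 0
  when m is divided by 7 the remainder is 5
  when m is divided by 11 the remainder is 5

The moduli are pairwise coprime; N = 8·3·7·11 = 1848.
N/8 = 231; 231 ≡ 7 (mod 8); 7·7 ≡ 1, so inverse 7.
N/3 = 616; 616 ≡ 1 (mod 3), inverse 1.
N/7 = 264; 264 ≡ 5 (mod 7); 5·3 ≡ 1, so inverse 3.
N/11 = 168; 168 ≡ 3 (mod 11); 3·4 ≡ 1, so inverse 4.
m ≡ 4·231·7 + 0·616·1 + 5·264·3 + 5·168·4 = 13788.
13788 mod 1848 = 852.

852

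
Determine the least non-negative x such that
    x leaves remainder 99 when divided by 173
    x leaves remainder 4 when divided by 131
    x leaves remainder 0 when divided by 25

123275

The moduli are pairwise coprime; N = 173·131·25 = 566575.
N/173 = 3275; 3275 ≡ 161 (mod 173); 161·72 ≡ 1, so inverse 72.
N/131 = 4325; 4325 ≡ 2 (mod 131); 2·66 ≡ 1, so inverse 66.
N/25 = 22663; 22663 ≡ 13 (mod 25); 13·2 ≡ 1, so inverse 2.
x ≡ 99·3275·72 + 4·4325·66 + 0·22663·2 = 24486000.
24486000 mod 566575 = 123275.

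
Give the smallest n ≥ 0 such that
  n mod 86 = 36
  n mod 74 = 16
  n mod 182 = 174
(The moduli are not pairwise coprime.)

gcd(86, 74) = 2 and 2 | (16 − 36), so the pair is consistent; merging gives n ≡ 2014 (mod 3182), where 3182 = lcm(86, 74).
gcd(3182, 182) = 2 and 2 | (174 − 2014), so the pair is consistent; merging gives n ≡ 119748 (mod 289562), where 289562 = lcm(3182, 182).
The solution is unique modulo lcm(86, 74, 182) = 289562.

119748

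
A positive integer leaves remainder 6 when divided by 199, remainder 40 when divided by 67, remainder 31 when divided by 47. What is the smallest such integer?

476611

From x ≡ 6 (mod 199) write x = 6 + 199t. Substituting into x ≡ 40 (mod 67) gives 199t ≡ 34 (mod 67), and since 65⁻¹ ≡ 33 (mod 67), t ≡ 50. Hence x ≡ 6 + 199·50 = 9956 (mod 13333).
From x ≡ 9956 (mod 13333) write x = 9956 + 13333t. Substituting into x ≡ 31 (mod 47) gives 13333t ≡ 39 (mod 47), and since 32⁻¹ ≡ 25 (mod 47), t ≡ 35. Hence x ≡ 9956 + 13333·35 = 476611 (mod 626651).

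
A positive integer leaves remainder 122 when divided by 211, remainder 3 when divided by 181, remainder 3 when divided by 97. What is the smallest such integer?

1983944

The moduli are pairwise coprime; M = 211·181·97 = 3704527.
M/211 = 17557; 17557 ≡ 44 (mod 211); 44·24 ≡ 1, so inverse 24.
M/181 = 20467; 20467 ≡ 14 (mod 181); 14·13 ≡ 1, so inverse 13.
M/97 = 38191; 38191 ≡ 70 (mod 97); 70·79 ≡ 1, so inverse 79.
N ≡ 122·17557·24 + 3·20467·13 + 3·38191·79 = 61256376.
61256376 mod 3704527 = 1983944.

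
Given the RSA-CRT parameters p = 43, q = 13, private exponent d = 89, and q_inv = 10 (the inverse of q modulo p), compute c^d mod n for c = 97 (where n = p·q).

145

d_p = d mod (p−1) = 89 mod 42 = 5; d_q = d mod (q−1) = 5.
m₁ = c^(d_p) mod p: c ≡ 11 (mod 43), and 11^5 mod 43 = 16.
m₂ = c^(d_q) mod q: c ≡ 6 (mod 13), and 6^5 mod 13 = 2.
h = q_inv·(m₁ − m₂) mod p = 10·(16 − 2) mod 43 = 11.
m = m₂ + h·q = 2 + 11·13 = 145.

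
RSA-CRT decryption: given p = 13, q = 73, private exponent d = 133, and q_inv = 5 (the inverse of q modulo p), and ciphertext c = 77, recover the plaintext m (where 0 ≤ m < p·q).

d_p = d mod (p−1) = 133 mod 12 = 1; d_q = d mod (q−1) = 61.
m₁ = c^(d_p) mod p: c ≡ 12 (mod 13), and 12^1 mod 13 = 12.
m₂ = c^(d_q) mod q: c ≡ 4 (mod 73), and 4^61 mod 73 = 32.
h = q_inv·(m₁ − m₂) mod p = 5·(12 − 32) mod 13 = 4.
m = m₂ + h·q = 32 + 4·73 = 324.

324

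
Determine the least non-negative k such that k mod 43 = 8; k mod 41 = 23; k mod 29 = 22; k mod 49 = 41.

1288202

From k ≡ 8 (mod 43) write k = 8 + 43t. Substituting into k ≡ 23 (mod 41) gives 43t ≡ 15 (mod 41), and since 2⁻¹ ≡ 21 (mod 41), t ≡ 28. Hence k ≡ 8 + 43·28 = 1212 (mod 1763).
From k ≡ 1212 (mod 1763) write k = 1212 + 1763t. Substituting into k ≡ 22 (mod 29) gives 1763t ≡ 28 (mod 29), and since 23⁻¹ ≡ 24 (mod 29), t ≡ 5. Hence k ≡ 1212 + 1763·5 = 10027 (mod 51127).
From k ≡ 10027 (mod 51127) write k = 10027 + 51127t. Substituting into k ≡ 41 (mod 49) gives 51127t ≡ 10 (mod 49), and since 20⁻¹ ≡ 27 (mod 49), t ≡ 25. Hence k ≡ 10027 + 51127·25 = 1288202 (mod 2505223).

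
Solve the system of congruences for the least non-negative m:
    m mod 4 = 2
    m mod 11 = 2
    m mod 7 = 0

266

The moduli are pairwise coprime; N = 4·11·7 = 308.
N/4 = 77; 77 ≡ 1 (mod 4), inverse 1.
N/11 = 28; 28 ≡ 6 (mod 11); 6·2 ≡ 1, so inverse 2.
N/7 = 44; 44 ≡ 2 (mod 7); 2·4 ≡ 1, so inverse 4.
m ≡ 2·77·1 + 2·28·2 + 0·44·4 = 266.
266 mod 308 = 266.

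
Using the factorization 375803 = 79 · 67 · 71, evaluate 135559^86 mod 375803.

75731

Mod 79: 135559 ≡ 74; by Fermat, exponent reduces to 86 mod 78 = 8; 74^8 ≡ 49 (mod 79).
Mod 67: 135559 ≡ 18; by Fermat, exponent reduces to 86 mod 66 = 20; 18^20 ≡ 21 (mod 67).
Mod 71: 135559 ≡ 20; by Fermat, exponent reduces to 86 mod 70 = 16; 20^16 ≡ 45 (mod 71).
Combine by CRT: x ≡ 49 (mod 79), x ≡ 21 (mod 67), x ≡ 45 (mod 71) ⇒ x ≡ 75731 (mod 375803).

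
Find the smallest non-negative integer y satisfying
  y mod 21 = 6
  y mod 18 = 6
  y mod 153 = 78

Combine the congruences pairwise.
gcd(21, 18) = 3 and 3 | (6 − 6), so the pair is consistent; merging gives y ≡ 6 (mod 126), where 126 = lcm(21, 18).
gcd(126, 153) = 9 and 9 | (78 − 6), so the pair is consistent; merging gives y ≡ 384 (mod 2142), where 2142 = lcm(126, 153).
The solution is unique modulo lcm(21, 18, 153) = 2142.

384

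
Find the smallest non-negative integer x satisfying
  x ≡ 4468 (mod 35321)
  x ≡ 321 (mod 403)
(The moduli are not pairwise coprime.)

1028777

Combine the congruences pairwise.
gcd(35321, 403) = 13 and 13 | (321 − 4468), so the pair is consistent; merging gives x ≡ 1028777 (mod 1094951), where 1094951 = lcm(35321, 403).
The solution is unique modulo lcm(35321, 403) = 1094951.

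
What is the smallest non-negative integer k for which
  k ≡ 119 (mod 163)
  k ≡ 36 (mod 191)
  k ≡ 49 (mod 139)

1413818

From k ≡ 119 (mod 163) write k = 119 + 163t. Substituting into k ≡ 36 (mod 191) gives 163t ≡ 108 (mod 191), and since 163⁻¹ ≡ 75 (mod 191), t ≡ 78. Hence k ≡ 119 + 163·78 = 12833 (mod 31133).
From k ≡ 12833 (mod 31133) write k = 12833 + 31133t. Substituting into k ≡ 49 (mod 139) gives 31133t ≡ 4 (mod 139), and since 136⁻¹ ≡ 46 (mod 139), t ≡ 45. Hence k ≡ 12833 + 31133·45 = 1413818 (mod 4327487).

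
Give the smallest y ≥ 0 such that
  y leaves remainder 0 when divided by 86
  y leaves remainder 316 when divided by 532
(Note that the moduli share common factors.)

Combine the congruences pairwise.
gcd(86, 532) = 2 and 2 | (316 − 0), so the pair is consistent; merging gives y ≡ 18404 (mod 22876), where 22876 = lcm(86, 532).
The solution is unique modulo lcm(86, 532) = 22876.

18404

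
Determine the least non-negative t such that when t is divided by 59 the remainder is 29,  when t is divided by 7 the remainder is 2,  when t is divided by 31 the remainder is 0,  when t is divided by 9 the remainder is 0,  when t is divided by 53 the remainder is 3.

The moduli are pairwise coprime; N = 59·7·31·9·53 = 6107031.
N/59 = 103509; 103509 ≡ 23 (mod 59); 23·18 ≡ 1, so inverse 18.
N/7 = 872433; 872433 ≡ 2 (mod 7); 2·4 ≡ 1, so inverse 4.
N/31 = 197001; 197001 ≡ 27 (mod 31); 27·23 ≡ 1, so inverse 23.
N/9 = 678559; 678559 ≡ 4 (mod 9); 4·7 ≡ 1, so inverse 7.
N/53 = 115227; 115227 ≡ 5 (mod 53); 5·32 ≡ 1, so inverse 32.
t ≡ 29·103509·18 + 2·872433·4 + 0·197001·23 + 0·678559·7 + 3·115227·32 = 72072954.
72072954 mod 6107031 = 4895613.

4895613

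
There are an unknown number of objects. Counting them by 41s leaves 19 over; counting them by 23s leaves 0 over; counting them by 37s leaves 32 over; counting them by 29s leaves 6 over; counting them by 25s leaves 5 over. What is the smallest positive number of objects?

The moduli are pairwise coprime; M = 41·23·37·29·25 = 25295975.
M/41 = 616975; 616975 ≡ 7 (mod 41); 7·6 ≡ 1, so inverse 6.
M/23 = 1099825; 1099825 ≡ 11 (mod 23); 11·21 ≡ 1, so inverse 21.
M/37 = 683675; 683675 ≡ 26 (mod 37); 26·10 ≡ 1, so inverse 10.
M/29 = 872275; 872275 ≡ 13 (mod 29); 13·9 ≡ 1, so inverse 9.
M/25 = 1011839; 1011839 ≡ 14 (mod 25); 14·9 ≡ 1, so inverse 9.
N ≡ 19·616975·6 + 0·1099825·21 + 32·683675·10 + 6·872275·9 + 5·1011839·9 = 381746755.
381746755 mod 25295975 = 2307130.

2307130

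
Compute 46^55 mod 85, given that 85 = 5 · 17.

41

Mod 5: 46 ≡ 1; by Fermat, exponent reduces to 55 mod 4 = 3; 1^3 ≡ 1 (mod 5).
Mod 17: 46 ≡ 12; by Fermat, exponent reduces to 55 mod 16 = 7; 12^7 ≡ 7 (mod 17).
Combine by CRT: x ≡ 1 (mod 5), x ≡ 7 (mod 17) ⇒ x ≡ 41 (mod 85).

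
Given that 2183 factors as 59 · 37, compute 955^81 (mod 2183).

Mod 59: 955 ≡ 11; by Fermat, exponent reduces to 81 mod 58 = 23; 11^23 ≡ 24 (mod 59).
Mod 37: 955 ≡ 30; by Fermat, exponent reduces to 81 mod 36 = 9; 30^9 ≡ 36 (mod 37).
Combine by CRT: x ≡ 24 (mod 59), x ≡ 36 (mod 37) ⇒ x ≡ 850 (mod 2183).

850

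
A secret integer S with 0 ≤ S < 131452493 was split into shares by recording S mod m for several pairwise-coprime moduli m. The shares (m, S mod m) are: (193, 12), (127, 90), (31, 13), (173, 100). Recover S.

Combine the congruences pairwise.
From S ≡ 12 (mod 193) write S = 12 + 193t. Substituting into S ≡ 90 (mod 127) gives 193t ≡ 78 (mod 127), and since 66⁻¹ ≡ 102 (mod 127), t ≡ 82. Hence S ≡ 12 + 193·82 = 15838 (mod 24511).
From S ≡ 15838 (mod 24511) write S = 15838 + 24511t. Substituting into S ≡ 13 (mod 31) gives 24511t ≡ 16 (mod 31), and since 21⁻¹ ≡ 3 (mod 31), t ≡ 17. Hence S ≡ 15838 + 24511·17 = 432525 (mod 759841).
From S ≡ 432525 (mod 759841) write S = 432525 + 759841t. Substituting into S ≡ 100 (mod 173) gives 759841t ≡ 75 (mod 173), and since 25⁻¹ ≡ 90 (mod 173), t ≡ 3. Hence S ≡ 432525 + 759841·3 = 2712048 (mod 131452493).

2712048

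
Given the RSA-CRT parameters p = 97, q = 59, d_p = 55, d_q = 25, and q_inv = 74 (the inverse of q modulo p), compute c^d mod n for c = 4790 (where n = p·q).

m₁ = c^(d_p) mod p: c ≡ 37 (mod 97), and 37^55 mod 97 = 29.
m₂ = c^(d_q) mod q: c ≡ 11 (mod 59), and 11^25 mod 59 = 13.
h = q_inv·(m₁ − m₂) mod p = 74·(29 − 13) mod 97 = 20.
m = m₂ + h·q = 13 + 20·59 = 1193.

1193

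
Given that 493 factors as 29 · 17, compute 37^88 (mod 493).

152

Mod 29: 37 ≡ 8; by Fermat, exponent reduces to 88 mod 28 = 4; 8^4 ≡ 7 (mod 29).
Mod 17: 37 ≡ 3; by Fermat, exponent reduces to 88 mod 16 = 8; 3^8 ≡ 16 (mod 17).
Combine by CRT: x ≡ 7 (mod 29), x ≡ 16 (mod 17) ⇒ x ≡ 152 (mod 493).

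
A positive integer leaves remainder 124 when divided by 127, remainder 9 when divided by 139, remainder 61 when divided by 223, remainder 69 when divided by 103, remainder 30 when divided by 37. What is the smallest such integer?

8851690701

From a ≡ 124 (mod 127) write a = 124 + 127t. Substituting into a ≡ 9 (mod 139) gives 127t ≡ 24 (mod 139), and since 127⁻¹ ≡ 81 (mod 139), t ≡ 137. Hence a ≡ 124 + 127·137 = 17523 (mod 17653).
From a ≡ 17523 (mod 17653) write a = 17523 + 17653t. Substituting into a ≡ 61 (mod 223) gives 17653t ≡ 155 (mod 223), and since 36⁻¹ ≡ 31 (mod 223), t ≡ 122. Hence a ≡ 17523 + 17653·122 = 2171189 (mod 3936619).
From a ≡ 2171189 (mod 3936619) write a = 2171189 + 3936619t. Substituting into a ≡ 69 (mod 103) gives 3936619t ≡ 17 (mod 103), and since 62⁻¹ ≡ 5 (mod 103), t ≡ 85. Hence a ≡ 2171189 + 3936619·85 = 336783804 (mod 405471757).
From a ≡ 336783804 (mod 405471757) write a = 336783804 + 405471757t. Substituting into a ≡ 30 (mod 37) gives 405471757t ≡ 31 (mod 37), and since 5⁻¹ ≡ 15 (mod 37), t ≡ 21. Hence a ≡ 336783804 + 405471757·21 = 8851690701 (mod 15002455009).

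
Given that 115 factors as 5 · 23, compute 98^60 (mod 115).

71

Mod 5: 98 ≡ 3; since 4 | 60, by Fermat 3^60 ≡ 1 (mod 5).
Mod 23: 98 ≡ 6; by Fermat, exponent reduces to 60 mod 22 = 16; 6^16 ≡ 2 (mod 23).
Combine by CRT: x ≡ 1 (mod 5), x ≡ 2 (mod 23) ⇒ x ≡ 71 (mod 115).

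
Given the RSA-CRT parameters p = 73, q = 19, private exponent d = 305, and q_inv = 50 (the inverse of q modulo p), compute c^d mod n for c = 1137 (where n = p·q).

d_p = d mod (p−1) = 305 mod 72 = 17; d_q = d mod (q−1) = 17.
m₁ = c^(d_p) mod p: c ≡ 42 (mod 73), and 42^17 mod 73 = 15.
m₂ = c^(d_q) mod q: c ≡ 16 (mod 19), and 16^17 mod 19 = 6.
h = q_inv·(m₁ − m₂) mod p = 50·(15 − 6) mod 73 = 12.
m = m₂ + h·q = 6 + 12·19 = 234.

234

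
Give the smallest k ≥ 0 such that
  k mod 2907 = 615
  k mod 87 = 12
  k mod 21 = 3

352362

Combine the congruences pairwise.
gcd(2907, 87) = 3 and 3 | (12 − 615), so the pair is consistent; merging gives k ≡ 15150 (mod 84303), where 84303 = lcm(2907, 87).
gcd(84303, 21) = 3 and 3 | (3 − 15150), so the pair is consistent; merging gives k ≡ 352362 (mod 590121), where 590121 = lcm(84303, 21).
The solution is unique modulo lcm(2907, 87, 21) = 590121.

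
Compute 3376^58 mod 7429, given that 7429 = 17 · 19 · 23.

Mod 17: 3376 ≡ 10; by Fermat, exponent reduces to 58 mod 16 = 10; 10^10 ≡ 2 (mod 17).
Mod 19: 3376 ≡ 13; by Fermat, exponent reduces to 58 mod 18 = 4; 13^4 ≡ 4 (mod 19).
Mod 23: 3376 ≡ 18; by Fermat, exponent reduces to 58 mod 22 = 14; 18^14 ≡ 13 (mod 23).
Combine by CRT: x ≡ 2 (mod 17), x ≡ 4 (mod 19), x ≡ 13 (mod 23) ⇒ x ≡ 1600 (mod 7429).

1600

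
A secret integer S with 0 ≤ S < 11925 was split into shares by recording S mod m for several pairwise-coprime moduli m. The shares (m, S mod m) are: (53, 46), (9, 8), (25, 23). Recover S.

11123

The moduli are pairwise coprime; N = 53·9·25 = 11925.
N/53 = 225; 225 ≡ 13 (mod 53); 13·49 ≡ 1, so inverse 49.
N/9 = 1325; 1325 ≡ 2 (mod 9); 2·5 ≡ 1, so inverse 5.
N/25 = 477; 477 ≡ 2 (mod 25); 2·13 ≡ 1, so inverse 13.
S ≡ 46·225·49 + 8·1325·5 + 23·477·13 = 702773.
702773 mod 11925 = 11123.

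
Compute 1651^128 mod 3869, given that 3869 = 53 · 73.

1243

Mod 53: 1651 ≡ 8; by Fermat, exponent reduces to 128 mod 52 = 24; 8^24 ≡ 24 (mod 53).
Mod 73: 1651 ≡ 45; by Fermat, exponent reduces to 128 mod 72 = 56; 45^56 ≡ 2 (mod 73).
Combine by CRT: x ≡ 24 (mod 53), x ≡ 2 (mod 73) ⇒ x ≡ 1243 (mod 3869).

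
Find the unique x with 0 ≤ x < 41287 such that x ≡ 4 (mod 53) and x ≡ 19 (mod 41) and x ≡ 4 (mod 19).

6046

Combine the congruences pairwise.
From x ≡ 4 (mod 53) write x = 4 + 53t. Substituting into x ≡ 19 (mod 41) gives 53t ≡ 15 (mod 41), and since 12⁻¹ ≡ 24 (mod 41), t ≡ 32. Hence x ≡ 4 + 53·32 = 1700 (mod 2173).
From x ≡ 1700 (mod 2173) write x = 1700 + 2173t. Substituting into x ≡ 4 (mod 19) gives 2173t ≡ 14 (mod 19), and since 7⁻¹ ≡ 11 (mod 19), t ≡ 2. Hence x ≡ 1700 + 2173·2 = 6046 (mod 41287).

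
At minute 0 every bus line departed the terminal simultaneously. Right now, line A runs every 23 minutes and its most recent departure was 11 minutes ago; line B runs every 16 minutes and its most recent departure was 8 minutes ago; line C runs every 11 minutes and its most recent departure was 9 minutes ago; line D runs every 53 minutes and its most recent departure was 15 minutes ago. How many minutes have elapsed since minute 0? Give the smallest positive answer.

The moduli are pairwise coprime; N = 23·16·11·53 = 214544.
N/23 = 9328; 9328 ≡ 13 (mod 23); 13·16 ≡ 1, so inverse 16.
N/16 = 13409; 13409 ≡ 1 (mod 16), inverse 1.
N/11 = 19504; 19504 ≡ 1 (mod 11), inverse 1.
N/53 = 4048; 4048 ≡ 20 (mod 53); 20·8 ≡ 1, so inverse 8.
t ≡ 11·9328·16 + 8·13409·1 + 9·19504·1 + 15·4048·8 = 2410296.
2410296 mod 214544 = 50312.

50312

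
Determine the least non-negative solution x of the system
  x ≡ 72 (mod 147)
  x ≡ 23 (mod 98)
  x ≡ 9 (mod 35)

gcd(147, 98) = 49 and 49 | (23 − 72), so the pair is consistent; merging gives x ≡ 219 (mod 294), where 294 = lcm(147, 98).
gcd(294, 35) = 7 and 7 | (9 − 219), so the pair is consistent; merging gives x ≡ 219 (mod 1470), where 1470 = lcm(294, 35).
The solution is unique modulo lcm(147, 98, 35) = 1470.

219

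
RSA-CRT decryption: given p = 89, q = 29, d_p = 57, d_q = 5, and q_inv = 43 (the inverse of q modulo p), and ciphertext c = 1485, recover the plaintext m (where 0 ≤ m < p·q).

m₁ = c^(d_p) mod p: c ≡ 61 (mod 89), and 61^57 mod 89 = 83.
m₂ = c^(d_q) mod q: c ≡ 6 (mod 29), and 6^5 mod 29 = 4.
h = q_inv·(m₁ − m₂) mod p = 43·(83 − 4) mod 89 = 15.
m = m₂ + h·q = 4 + 15·29 = 439.

439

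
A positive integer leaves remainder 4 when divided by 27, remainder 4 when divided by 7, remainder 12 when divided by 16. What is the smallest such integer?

1516

From n ≡ 4 (mod 27) write n = 4 + 27t. Substituting into n ≡ 4 (mod 7) gives 27t ≡ 0 (mod 7), and since 6⁻¹ ≡ 6 (mod 7), t ≡ 0. Hence n ≡ 4 + 27·0 = 4 (mod 189).
From n ≡ 4 (mod 189) write n = 4 + 189t. Substituting into n ≡ 12 (mod 16) gives 189t ≡ 8 (mod 16), and since 13⁻¹ ≡ 5 (mod 16), t ≡ 8. Hence n ≡ 4 + 189·8 = 1516 (mod 3024).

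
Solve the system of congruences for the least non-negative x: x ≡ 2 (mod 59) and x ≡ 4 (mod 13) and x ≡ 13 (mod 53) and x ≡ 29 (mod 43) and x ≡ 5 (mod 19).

32514135

From x ≡ 2 (mod 59) write x = 2 + 59t. Substituting into x ≡ 4 (mod 13) gives 59t ≡ 2 (mod 13), and since 7⁻¹ ≡ 2 (mod 13), t ≡ 4. Hence x ≡ 2 + 59·4 = 238 (mod 767).
From x ≡ 238 (mod 767) write x = 238 + 767t. Substituting into x ≡ 13 (mod 53) gives 767t ≡ 40 (mod 53), and since 25⁻¹ ≡ 17 (mod 53), t ≡ 44. Hence x ≡ 238 + 767·44 = 33986 (mod 40651).
From x ≡ 33986 (mod 40651) write x = 33986 + 40651t. Substituting into x ≡ 29 (mod 43) gives 40651t ≡ 13 (mod 43), and since 16⁻¹ ≡ 35 (mod 43), t ≡ 25. Hence x ≡ 33986 + 40651·25 = 1050261 (mod 1747993).
From x ≡ 1050261 (mod 1747993) write x = 1050261 + 1747993t. Substituting into x ≡ 5 (mod 19) gives 1747993t ≡ 7 (mod 19), and since 12⁻¹ ≡ 8 (mod 19), t ≡ 18. Hence x ≡ 1050261 + 1747993·18 = 32514135 (mod 33211867).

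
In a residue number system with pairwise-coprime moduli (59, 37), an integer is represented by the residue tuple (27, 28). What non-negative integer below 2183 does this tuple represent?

1915

From x ≡ 27 (mod 59) write x = 27 + 59t. Substituting into x ≡ 28 (mod 37) gives 59t ≡ 1 (mod 37), and since 22⁻¹ ≡ 32 (mod 37), t ≡ 32. Hence x ≡ 27 + 59·32 = 1915 (mod 2183).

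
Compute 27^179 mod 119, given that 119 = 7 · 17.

Mod 7: 27 ≡ 6; by Fermat, exponent reduces to 179 mod 6 = 5; 6^5 ≡ 6 (mod 7).
Mod 17: 27 ≡ 10; by Fermat, exponent reduces to 179 mod 16 = 3; 10^3 ≡ 14 (mod 17).
Combine by CRT: x ≡ 6 (mod 7), x ≡ 14 (mod 17) ⇒ x ≡ 48 (mod 119).

48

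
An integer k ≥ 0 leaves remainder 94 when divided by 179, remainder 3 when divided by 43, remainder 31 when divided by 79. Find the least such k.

The moduli are pairwise coprime; N = 179·43·79 = 608063.
N/179 = 3397; 3397 ≡ 175 (mod 179); 175·134 ≡ 1, so inverse 134.
N/43 = 14141; 14141 ≡ 37 (mod 43); 37·7 ≡ 1, so inverse 7.
N/79 = 7697; 7697 ≡ 34 (mod 79); 34·7 ≡ 1, so inverse 7.
k ≡ 94·3397·134 + 3·14141·7 + 31·7697·7 = 44755822.
44755822 mod 608063 = 367223.

367223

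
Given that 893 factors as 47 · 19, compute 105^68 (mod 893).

Mod 47: 105 ≡ 11; by Fermat, exponent reduces to 68 mod 46 = 22; 11^22 ≡ 17 (mod 47).
Mod 19: 105 ≡ 10; by Fermat, exponent reduces to 68 mod 18 = 14; 10^14 ≡ 16 (mod 19).
Combine by CRT: x ≡ 17 (mod 47), x ≡ 16 (mod 19) ⇒ x ≡ 111 (mod 893).

111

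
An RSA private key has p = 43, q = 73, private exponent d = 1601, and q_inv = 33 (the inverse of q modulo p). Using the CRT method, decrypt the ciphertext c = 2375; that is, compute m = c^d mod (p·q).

d_p = d mod (p−1) = 1601 mod 42 = 5; d_q = d mod (q−1) = 17.
m₁ = c^(d_p) mod p: c ≡ 10 (mod 43), and 10^5 mod 43 = 25.
m₂ = c^(d_q) mod q: c ≡ 39 (mod 73), and 39^17 mod 73 = 40.
h = q_inv·(m₁ − m₂) mod p = 33·(25 − 40) mod 43 = 21.
m = m₂ + h·q = 40 + 21·73 = 1573.

1573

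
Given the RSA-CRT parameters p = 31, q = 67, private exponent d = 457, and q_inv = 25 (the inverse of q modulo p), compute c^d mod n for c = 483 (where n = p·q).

d_p = d mod (p−1) = 457 mod 30 = 7; d_q = d mod (q−1) = 61.
m₁ = c^(d_p) mod p: c ≡ 18 (mod 31), and 18^7 mod 31 = 9.
m₂ = c^(d_q) mod q: c ≡ 14 (mod 67), and 14^61 mod 67 = 9.
h = q_inv·(m₁ − m₂) mod p = 25·(9 − 9) mod 31 = 0.
m = m₂ + h·q = 9 + 0·67 = 9.

9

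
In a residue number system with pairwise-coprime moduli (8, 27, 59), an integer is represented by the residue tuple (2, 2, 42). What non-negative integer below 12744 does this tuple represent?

The moduli are pairwise coprime; N = 8·27·59 = 12744.
N/8 = 1593; 1593 ≡ 1 (mod 8), inverse 1.
N/27 = 472; 472 ≡ 13 (mod 27); 13·25 ≡ 1, so inverse 25.
N/59 = 216; 216 ≡ 39 (mod 59); 39·56 ≡ 1, so inverse 56.
x ≡ 2·1593·1 + 2·472·25 + 42·216·56 = 534818.
534818 mod 12744 = 12314.

12314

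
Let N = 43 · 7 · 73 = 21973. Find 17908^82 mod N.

9599

Mod 43: 17908 ≡ 20; by Fermat, exponent reduces to 82 mod 42 = 40; 20^40 ≡ 10 (mod 43).
Mod 7: 17908 ≡ 2; by Fermat, exponent reduces to 82 mod 6 = 4; 2^4 ≡ 2 (mod 7).
Mod 73: 17908 ≡ 23; by Fermat, exponent reduces to 82 mod 72 = 10; 23^10 ≡ 36 (mod 73).
Combine by CRT: x ≡ 10 (mod 43), x ≡ 2 (mod 7), x ≡ 36 (mod 73) ⇒ x ≡ 9599 (mod 21973).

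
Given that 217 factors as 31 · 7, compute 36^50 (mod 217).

Mod 31: 36 ≡ 5; by Fermat, exponent reduces to 50 mod 30 = 20; 5^20 ≡ 25 (mod 31).
Mod 7: 36 ≡ 1; by Fermat, exponent reduces to 50 mod 6 = 2; 1^2 ≡ 1 (mod 7).
Combine by CRT: x ≡ 25 (mod 31), x ≡ 1 (mod 7) ⇒ x ≡ 211 (mod 217).

211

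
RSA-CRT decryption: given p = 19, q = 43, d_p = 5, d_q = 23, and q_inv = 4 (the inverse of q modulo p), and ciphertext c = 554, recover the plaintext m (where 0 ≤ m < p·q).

m₁ = c^(d_p) mod p: c ≡ 3 (mod 19), and 3^5 mod 19 = 15.
m₂ = c^(d_q) mod q: c ≡ 38 (mod 43), and 38^23 mod 43 = 25.
h = q_inv·(m₁ − m₂) mod p = 4·(15 − 25) mod 19 = 17.
m = m₂ + h·q = 25 + 17·43 = 756.

756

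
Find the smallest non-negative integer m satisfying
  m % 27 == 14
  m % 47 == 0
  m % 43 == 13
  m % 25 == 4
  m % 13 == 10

5509904

From m ≡ 14 (mod 27) write m = 14 + 27t. Substituting into m ≡ 0 (mod 47) gives 27t ≡ 33 (mod 47), and since 27⁻¹ ≡ 7 (mod 47), t ≡ 43. Hence m ≡ 14 + 27·43 = 1175 (mod 1269).
From m ≡ 1175 (mod 1269) write m = 1175 + 1269t. Substituting into m ≡ 13 (mod 43) gives 1269t ≡ 42 (mod 43), and since 22⁻¹ ≡ 2 (mod 43), t ≡ 41. Hence m ≡ 1175 + 1269·41 = 53204 (mod 54567).
From m ≡ 53204 (mod 54567) write m = 53204 + 54567t. Substituting into m ≡ 4 (mod 25) gives 54567t ≡ 0 (mod 25), and since 17⁻¹ ≡ 3 (mod 25), t ≡ 0. Hence m ≡ 53204 + 54567·0 = 53204 (mod 1364175).
From m ≡ 53204 (mod 1364175) write m = 53204 + 1364175t. Substituting into m ≡ 10 (mod 13) gives 1364175t ≡ 2 (mod 13), and since 7⁻¹ ≡ 2 (mod 13), t ≡ 4. Hence m ≡ 53204 + 1364175·4 = 5509904 (mod 17734275).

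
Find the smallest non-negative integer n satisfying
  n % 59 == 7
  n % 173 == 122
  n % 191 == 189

The moduli are pairwise coprime; M = 59·173·191 = 1949537.
M/59 = 33043; 33043 ≡ 3 (mod 59); 3·20 ≡ 1, so inverse 20.
M/173 = 11269; 11269 ≡ 24 (mod 173); 24·137 ≡ 1, so inverse 137.
M/191 = 10207; 10207 ≡ 84 (mod 191); 84·166 ≡ 1, so inverse 166.
n ≡ 7·33043·20 + 122·11269·137 + 189·10207·166 = 513210504.
513210504 mod 1949537 = 482273.

482273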